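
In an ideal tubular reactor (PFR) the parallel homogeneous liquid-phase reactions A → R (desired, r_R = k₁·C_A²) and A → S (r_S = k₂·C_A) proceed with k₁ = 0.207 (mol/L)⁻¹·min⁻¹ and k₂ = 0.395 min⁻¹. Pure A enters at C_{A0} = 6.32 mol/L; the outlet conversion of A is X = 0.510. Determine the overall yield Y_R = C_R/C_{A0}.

C_A = C_{A0}(1−X) = 3.097 mol/L.
Along a PFR/batch, dC_S/dC_A = −r_S/(r_R+r_S) = −k₂/(k₂+k₁·C_A).
Integrating from C_{A0} to C_A: C_S = (0.395/0.207)·ln[(0.395+0.207·6.32)/(0.395+0.207·3.10)] = 1.908·ln(1.703/1.036) = 0.9486 mol/L.
Then C_R = (C_{A0}−C_A) − C_S = 3.223 − 0.9486 = 2.275 mol/L.
Y_R = C_R/C_{A0} = 2.275/6.32 = 0.360.

0.360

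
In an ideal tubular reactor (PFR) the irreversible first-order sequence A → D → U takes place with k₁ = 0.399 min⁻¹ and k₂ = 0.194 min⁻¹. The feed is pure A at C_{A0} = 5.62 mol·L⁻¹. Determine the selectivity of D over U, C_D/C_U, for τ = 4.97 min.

Solving the coupled first-order balances gives C_D(τ) = [k₁/(k₂−k₁)]·C_{A0}·(e^(−k₁τ) − e^(−k₂τ)).
e^(−k₁τ) = e^(−0.399×4.97) = e^(−1.983) = 0.1377; e^(−k₂τ) = e^(−0.9642) = 0.3813.
C_D = 0.399×5.62/(0.194−0.399) × (0.1377−0.3813) = (-10.94)×(-0.2436) = 2.665 mol·L⁻¹.
C_A = C_{A0}e^(−k₁τ) = 0.7736 mol·L⁻¹, so C_U = C_{A0}−C_A−C_D = 2.181 mol·L⁻¹; C_D/C_U = 1.22.

1.22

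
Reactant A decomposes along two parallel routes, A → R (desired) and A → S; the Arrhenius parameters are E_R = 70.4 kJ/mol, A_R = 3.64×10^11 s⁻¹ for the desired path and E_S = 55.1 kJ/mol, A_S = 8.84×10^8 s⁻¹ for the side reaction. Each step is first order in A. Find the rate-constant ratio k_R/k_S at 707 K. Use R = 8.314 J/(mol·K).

30.5

Since both paths have the same order in A, the concentration cancels and S_{R/S} = k_R/k_S = (A_R/A_S)·exp[(E_S−E_R)/(RT)].
(E_S−E_R)/(RT) = (55.1−70.4)×10³/(8.314×707) = -15300/5878 = -2.603.
k_R/k_S = (3.64×10^11/8.84×10^8)·exp(-2.603) = 411.8 × 0.07406 = 30.5.
Since E_R > E_S, raising the temperature improves selectivity toward R.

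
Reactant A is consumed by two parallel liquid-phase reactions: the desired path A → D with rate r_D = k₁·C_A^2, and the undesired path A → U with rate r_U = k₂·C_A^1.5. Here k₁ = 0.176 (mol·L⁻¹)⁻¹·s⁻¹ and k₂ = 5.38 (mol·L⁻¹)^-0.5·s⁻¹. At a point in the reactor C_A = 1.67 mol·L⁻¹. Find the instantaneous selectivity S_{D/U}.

S_{D/U} = r_D/r_U = (k₁·C_A^2)/(k₂·C_A^1.5) = (k₁/k₂)·C_A^0.5.
= (0.176×1.670^2) / (5.38×1.670^1.5) = 0.4908/11.61 = 0.0423.
Since the desired path is higher order in A, keeping C_A high (PFR or concentrated feed) favours D.

0.0423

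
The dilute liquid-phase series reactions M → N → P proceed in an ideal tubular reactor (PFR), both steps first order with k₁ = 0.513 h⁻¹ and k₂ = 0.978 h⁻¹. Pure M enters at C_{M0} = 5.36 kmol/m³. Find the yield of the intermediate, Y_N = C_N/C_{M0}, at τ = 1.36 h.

0.257

For first-order series with pure M initially, C_N(τ) = k₁C_{M0}/(k₂−k₁)·(e^(−k₁τ) − e^(−k₂τ)).
e^(−k₁τ) = e^(−0.513×1.36) = e^(−0.6977) = 0.4977; e^(−k₂τ) = e^(−1.330) = 0.2645.
C_N = 0.513×5.36/(0.978−0.513) × (0.4977−0.2645) = 5.913×0.2333 = 1.379 kmol/m³.
Y_N = C_N/C_{M0} = 1.379/5.36 = 0.257.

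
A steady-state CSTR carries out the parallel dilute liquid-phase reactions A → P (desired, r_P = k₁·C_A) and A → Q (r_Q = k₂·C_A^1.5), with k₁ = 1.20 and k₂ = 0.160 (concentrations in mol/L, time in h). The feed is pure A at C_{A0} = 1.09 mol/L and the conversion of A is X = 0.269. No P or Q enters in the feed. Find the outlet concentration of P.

Exit C_A = C_{A0}(1−X) = 1.09×0.731 = 0.7968 mol/L.
In a CSTR the entire volume is at exit conditions, so r_P = 1.20×0.7968 = 0.9561 and r_Q = 0.160×0.7968^1.5 = 0.1138.
Fraction of consumed A going to P: r_P/(r_P+r_Q) = 0.8936.
C_P = 0.8936·C_{A0}·X = 0.8936×1.09×0.269 = 0.262 mol/L.

0.262 mol/L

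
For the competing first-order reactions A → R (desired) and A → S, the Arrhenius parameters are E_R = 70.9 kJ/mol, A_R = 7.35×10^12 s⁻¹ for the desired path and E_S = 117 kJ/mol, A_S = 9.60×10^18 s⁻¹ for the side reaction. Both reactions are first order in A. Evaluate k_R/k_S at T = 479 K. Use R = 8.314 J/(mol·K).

0.0815

Since both paths have the same order in A, the concentration cancels and S_{R/S} = k_R/k_S = (A_R/A_S)·exp[(E_S−E_R)/(RT)].
(E_S−E_R)/(RT) = (117−70.9)×10³/(8.314×479) = 46100/3982 = 11.58.
k_R/k_S = (7.35×10^12/9.60×10^18)·exp(11.58) = 7.656×10^-7 × 1.065×10^5 = 0.0815.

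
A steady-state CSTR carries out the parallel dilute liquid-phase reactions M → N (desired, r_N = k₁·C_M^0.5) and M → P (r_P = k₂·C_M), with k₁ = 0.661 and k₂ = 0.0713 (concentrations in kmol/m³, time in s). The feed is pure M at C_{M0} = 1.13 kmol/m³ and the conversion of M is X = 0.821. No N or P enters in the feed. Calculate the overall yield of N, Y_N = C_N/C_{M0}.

Exit C_M = C_{M0}(1−X) = 1.13×0.179 = 0.2023 kmol/m³.
A CSTR operates uniformly at the exit composition, giving r_N = 0.2973 and r_P = 0.01442 (each k·C_M^n at C_M = 0.2023).
Fraction of consumed M going to N: r_N/(r_N+r_P) = 0.9537.
C_N = 0.9537·C_{M0}·X = 0.9537×1.13×0.821 = 0.885 kmol/m³; Y_N = C_N/C_{M0} = 0.783.

0.783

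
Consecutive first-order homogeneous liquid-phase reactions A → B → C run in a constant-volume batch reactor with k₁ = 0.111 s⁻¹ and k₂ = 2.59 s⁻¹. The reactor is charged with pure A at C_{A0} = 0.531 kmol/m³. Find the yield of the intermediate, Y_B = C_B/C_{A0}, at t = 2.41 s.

0.0342

Solving the coupled first-order balances gives C_B(t) = [k₁/(k₂−k₁)]·C_{A0}·(e^(−k₁t) − e^(−k₂t)).
e^(−k₁t) = e^(−0.111×2.41) = e^(−0.2675) = 0.7653; e^(−k₂t) = e^(−6.242) = 0.001946.
C_B = 0.111×0.531/(2.59−0.111) × (0.7653−0.001946) = 0.02378×0.7633 = 0.01815 kmol/m³.
Y_B = C_B/C_{A0} = 0.01815/0.531 = 0.0342.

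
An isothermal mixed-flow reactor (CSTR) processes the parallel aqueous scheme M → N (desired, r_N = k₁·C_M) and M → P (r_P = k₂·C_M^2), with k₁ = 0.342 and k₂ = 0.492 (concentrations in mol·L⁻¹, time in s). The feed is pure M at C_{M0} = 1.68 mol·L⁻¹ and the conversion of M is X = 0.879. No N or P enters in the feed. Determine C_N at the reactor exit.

1.14 mol·L⁻¹

Exit C_M = C_{M0}(1−X) = 1.68×0.121 = 0.2033 mol·L⁻¹.
Rates in a CSTR are evaluated at the outlet concentration: r_N = 0.342×0.2033 = 0.06952, r_P = 0.492×0.2033^2 = 0.02033.
Fraction of consumed M going to N: r_N/(r_N+r_P) = 0.7737.
C_N = 0.7737·C_{M0}·X = 0.7737×1.68×0.879 = 1.14 mol·L⁻¹.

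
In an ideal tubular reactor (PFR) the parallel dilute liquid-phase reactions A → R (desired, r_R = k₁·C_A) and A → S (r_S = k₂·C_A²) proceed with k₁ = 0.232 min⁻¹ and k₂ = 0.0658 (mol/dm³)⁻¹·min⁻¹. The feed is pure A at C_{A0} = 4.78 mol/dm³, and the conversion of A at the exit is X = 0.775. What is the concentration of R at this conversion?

2.08 mol/dm³

C_A = C_{A0}(1−X) = 1.075 mol/dm³.
Along a PFR/batch, dC_R/dC_A = −r_R/(r_R+r_S) = −k₁/(k₁+k₂·C_A).
Integrating from C_{A0} to C_A: C_R = (0.232/0.0658)·ln[(0.232+0.0658·4.78)/(0.232+0.0658·1.08)] = 3.526·ln(0.5465/0.3028) = 2.082 mol/dm³.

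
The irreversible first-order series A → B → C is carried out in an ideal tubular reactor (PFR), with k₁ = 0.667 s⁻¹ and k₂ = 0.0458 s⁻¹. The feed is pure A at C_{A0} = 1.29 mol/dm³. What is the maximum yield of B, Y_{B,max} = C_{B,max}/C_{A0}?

0.821

For a first-order series the maximum intermediate yield is C_{B,max}/C_{A0} = (k₁/k₂)^[k₂/(k₂−k₁)].
= (0.667/0.0458)^(0.0458/(0.0458−0.667)) = (14.56)^(-0.07373) = 0.8208.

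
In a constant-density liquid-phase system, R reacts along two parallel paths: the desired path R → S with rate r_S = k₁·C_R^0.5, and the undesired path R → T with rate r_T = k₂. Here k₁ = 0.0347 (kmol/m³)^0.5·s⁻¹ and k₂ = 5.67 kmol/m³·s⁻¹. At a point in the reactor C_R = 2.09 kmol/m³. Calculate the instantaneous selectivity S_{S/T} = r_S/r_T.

0.00885

S_{S/T} = r_S/r_T = (k₁·C_R^0.5)/(k₂) = (k₁/k₂)·C_R^0.5.
= (0.0347×2.090^0.5) / (5.67) = 0.05017/5.670 = 0.00885.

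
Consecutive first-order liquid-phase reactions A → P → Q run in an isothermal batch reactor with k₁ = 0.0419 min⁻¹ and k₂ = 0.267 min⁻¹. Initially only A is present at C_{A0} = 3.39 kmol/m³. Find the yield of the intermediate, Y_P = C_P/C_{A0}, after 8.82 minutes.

0.111

For first-order series with pure A initially, C_P(t) = k₁C_{A0}/(k₂−k₁)·(e^(−k₁t) − e^(−k₂t)).
e^(−k₁t) = e^(−0.0419×8.82) = e^(−0.3696) = 0.6910; e^(−k₂t) = e^(−2.355) = 0.09490.
C_P = 0.0419×3.39/(0.267−0.0419) × (0.6910−0.09490) = 0.6310×0.5961 = 0.3762 kmol/m³.
Y_P = C_P/C_{A0} = 0.3762/3.39 = 0.111.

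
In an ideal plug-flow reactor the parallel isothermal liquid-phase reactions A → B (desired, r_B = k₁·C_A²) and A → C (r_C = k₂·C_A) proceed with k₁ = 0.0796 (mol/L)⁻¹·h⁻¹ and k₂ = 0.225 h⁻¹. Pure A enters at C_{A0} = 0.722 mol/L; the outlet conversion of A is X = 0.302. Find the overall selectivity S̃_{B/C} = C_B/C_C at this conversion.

0.216

C_A = C_{A0}(1−X) = 0.5040 mol/L.
Along a PFR/batch, dC_C/dC_A = −r_C/(r_B+r_C) = −k₂/(k₂+k₁·C_A).
Integrating from C_{A0} to C_A: C_C = (0.225/0.0796)·ln[(0.225+0.0796·0.722)/(0.225+0.0796·0.504)] = 2.827·ln(0.2825/0.2651) = 0.1792 mol/L.
Then C_B = (C_{A0}−C_A) − C_C = 0.2180 − 0.1792 = 0.03880 mol/L.
S̃_{B/C} = C_B/C_C = 0.03880/0.1792 = 0.216.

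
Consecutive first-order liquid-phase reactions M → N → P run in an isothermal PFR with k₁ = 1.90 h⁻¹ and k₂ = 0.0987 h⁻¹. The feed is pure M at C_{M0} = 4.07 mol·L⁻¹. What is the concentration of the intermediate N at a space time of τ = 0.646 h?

2.77 mol·L⁻¹

The intermediate concentration in a first-order A→B→C sequence is C_N = k₁C_{M0}(e^(−k₁τ) − e^(−k₂τ))/(k₂−k₁).
e^(−k₁τ) = e^(−1.90×0.646) = e^(−1.227) = 0.2931; e^(−k₂τ) = e^(−0.06376) = 0.9382.
C_N = 1.90×4.07/(0.0987−1.90) × (0.2931−0.9382) = (-4.293)×(-0.6452) = 2.770 mol·L⁻¹.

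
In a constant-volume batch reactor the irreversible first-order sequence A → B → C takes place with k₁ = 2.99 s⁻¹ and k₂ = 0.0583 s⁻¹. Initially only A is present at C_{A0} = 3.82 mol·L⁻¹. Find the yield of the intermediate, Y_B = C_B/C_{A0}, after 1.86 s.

0.911

Solving the coupled first-order balances gives C_B(t) = [k₁/(k₂−k₁)]·C_{A0}·(e^(−k₁t) − e^(−k₂t)).
e^(−k₁t) = e^(−2.99×1.86) = e^(−5.561) = 0.003843; e^(−k₂t) = e^(−0.1084) = 0.8972.
C_B = 2.99×3.82/(0.0583−2.99) × (0.003843−0.8972) = (-3.896)×(-0.8934) = 3.481 mol·L⁻¹.
Y_B = C_B/C_{A0} = 3.481/3.82 = 0.911.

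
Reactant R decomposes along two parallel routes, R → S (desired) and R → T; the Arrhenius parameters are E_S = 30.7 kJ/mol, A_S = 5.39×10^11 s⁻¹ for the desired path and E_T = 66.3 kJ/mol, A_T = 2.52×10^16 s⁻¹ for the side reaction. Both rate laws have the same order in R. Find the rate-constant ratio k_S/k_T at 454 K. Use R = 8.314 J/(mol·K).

k_S/k_T = (A_S/A_T)·exp[−(E_S−E_T)/(RT)] = (A_S/A_T)·exp[(E_T−E_S)/(RT)].
(E_T−E_S)/(RT) = (66.3−30.7)×10³/(8.314×454) = 35600/3775 = 9.432.
k_S/k_T = (5.39×10^11/2.52×10^16)·exp(9.432) = 2.139×10^-5 × 12476 = 0.267.
Since E_S < E_T, lowering the temperature improves selectivity toward S.

0.267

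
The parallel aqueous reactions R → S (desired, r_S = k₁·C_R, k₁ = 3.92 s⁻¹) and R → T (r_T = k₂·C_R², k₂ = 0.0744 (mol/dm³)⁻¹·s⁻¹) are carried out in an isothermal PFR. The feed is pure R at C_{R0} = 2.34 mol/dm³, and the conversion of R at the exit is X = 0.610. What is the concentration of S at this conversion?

C_R = C_{R0}(1−X) = 0.9126 mol/dm³.
Along a PFR/batch, dC_S/dC_R = −r_S/(r_S+r_T) = −k₁/(k₁+k₂·C_R).
Integrating from C_{R0} to C_R: C_S = (3.92/0.0744)·ln[(3.92+0.0744·2.34)/(3.92+0.0744·0.913)] = 52.69·ln(4.094/3.988) = 1.385 mol/dm³.

1.38 mol/dm³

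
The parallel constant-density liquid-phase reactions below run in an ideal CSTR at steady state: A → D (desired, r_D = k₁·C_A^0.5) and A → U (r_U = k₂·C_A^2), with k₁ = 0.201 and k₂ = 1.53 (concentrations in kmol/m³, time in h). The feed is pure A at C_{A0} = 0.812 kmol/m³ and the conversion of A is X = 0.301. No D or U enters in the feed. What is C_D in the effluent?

Exit C_A = C_{A0}(1−X) = 0.812×0.699 = 0.5676 kmol/m³.
In a CSTR the entire volume is at exit conditions, so r_D = 0.201×0.5676^0.5 = 0.1514 and r_U = 1.53×0.5676^2 = 0.4929.
Fraction of consumed A going to D: r_D/(r_D+r_U) = 0.2350.
C_D = 0.2350·C_{A0}·X = 0.2350×0.812×0.301 = 0.0574 kmol/m³.

0.0574 kmol/m³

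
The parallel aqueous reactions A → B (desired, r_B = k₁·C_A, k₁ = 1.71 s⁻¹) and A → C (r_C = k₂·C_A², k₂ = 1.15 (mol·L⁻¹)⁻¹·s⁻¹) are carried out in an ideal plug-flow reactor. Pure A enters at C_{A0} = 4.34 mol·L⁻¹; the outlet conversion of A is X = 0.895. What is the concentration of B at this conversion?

C_A = C_{A0}(1−X) = 0.4557 mol·L⁻¹.
Along a PFR/batch, dC_B/dC_A = −r_B/(r_B+r_C) = −k₁/(k₁+k₂·C_A).
Integrating from C_{A0} to C_A: C_B = (1.71/1.15)·ln[(1.71+1.15·4.34)/(1.71+1.15·0.456)] = 1.487·ln(6.701/2.234) = 1.633 mol·L⁻¹.

1.63 mol·L⁻¹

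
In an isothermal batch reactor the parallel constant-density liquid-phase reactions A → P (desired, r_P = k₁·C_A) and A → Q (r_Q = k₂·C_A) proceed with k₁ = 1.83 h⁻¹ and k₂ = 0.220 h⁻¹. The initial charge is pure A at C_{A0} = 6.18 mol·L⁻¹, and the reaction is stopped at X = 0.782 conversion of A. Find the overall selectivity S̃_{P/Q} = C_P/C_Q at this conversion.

C_A = C_{A0}(1−X) = 1.347 mol·L⁻¹.
Both paths are first order in A, so the instantaneous fraction to P is constant: dC_P/d(−C_A) = k₁/(k₁+k₂) = 0.8927.
C_P = 0.8927·(C_{A0}−C_A) = 0.8927×4.833 = 4.31 mol·L⁻¹.
C_Q = (C_{A0}−C_A)−C_P = 0.5186 mol·L⁻¹; S̃_{P/Q} = 4.314/0.5186 = 8.32.

8.32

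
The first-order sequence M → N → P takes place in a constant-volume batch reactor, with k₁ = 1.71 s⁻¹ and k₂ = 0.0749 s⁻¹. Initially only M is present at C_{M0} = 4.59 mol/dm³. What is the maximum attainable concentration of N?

3.98 mol/dm³

Evaluating C_N at t_opt = ln(k₂/k₁)/(k₂−k₁) gives C_{N,max}/C_{M0} = (k₁/k₂)^[k₂/(k₂−k₁)].
= (1.71/0.0749)^(0.0749/(0.0749−1.71)) = (22.83)^(-0.04581) = 0.8665.
C_{N,max} = 0.8665×4.59 = 3.98 mol/dm³.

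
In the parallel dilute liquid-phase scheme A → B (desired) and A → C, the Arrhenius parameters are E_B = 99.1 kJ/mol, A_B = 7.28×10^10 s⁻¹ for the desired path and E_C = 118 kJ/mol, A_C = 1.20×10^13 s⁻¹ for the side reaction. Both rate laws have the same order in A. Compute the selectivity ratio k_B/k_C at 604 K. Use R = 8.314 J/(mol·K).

0.262

With equal orders, S_{B/C} = k_B/k_C = (A_B/A_C)·exp[(E_C−E_B)/(RT)].
(E_C−E_B)/(RT) = (118−99.1)×10³/(8.314×604) = 18900/5022 = 3.764.
k_B/k_C = (7.28×10^10/1.20×10^13)·exp(3.764) = 0.006067 × 43.11 = 0.262.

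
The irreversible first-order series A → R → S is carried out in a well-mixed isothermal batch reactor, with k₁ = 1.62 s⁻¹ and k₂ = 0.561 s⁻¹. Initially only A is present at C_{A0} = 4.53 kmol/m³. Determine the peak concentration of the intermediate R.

For a first-order series the maximum intermediate yield is C_{R,max}/C_{A0} = (k₁/k₂)^[k₂/(k₂−k₁)].
= (1.62/0.561)^(0.561/(0.561−1.62)) = (2.888)^(-0.5297) = 0.5702.
C_{R,max} = 0.5702×4.53 = 2.58 kmol/m³.

2.58 kmol/m³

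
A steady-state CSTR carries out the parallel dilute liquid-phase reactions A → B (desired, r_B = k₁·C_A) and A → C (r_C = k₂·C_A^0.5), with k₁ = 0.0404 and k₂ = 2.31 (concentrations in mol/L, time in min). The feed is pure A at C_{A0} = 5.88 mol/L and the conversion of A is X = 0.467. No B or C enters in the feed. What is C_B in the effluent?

Exit C_A = C_{A0}(1−X) = 5.88×0.533 = 3.134 mol/L.
A CSTR operates uniformly at the exit composition, giving r_B = 0.1266 and r_C = 4.089 (each k·C_A^n at C_A = 3.134).
Fraction of consumed A going to B: r_B/(r_B+r_C) = 0.03003.
C_B = 0.03003·C_{A0}·X = 0.03003×5.88×0.467 = 0.0825 mol/L.

0.0825 mol/L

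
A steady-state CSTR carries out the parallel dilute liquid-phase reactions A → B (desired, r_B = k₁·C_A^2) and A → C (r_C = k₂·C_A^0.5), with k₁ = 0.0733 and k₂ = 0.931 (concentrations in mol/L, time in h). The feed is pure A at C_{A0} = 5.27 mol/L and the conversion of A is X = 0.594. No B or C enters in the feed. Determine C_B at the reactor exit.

Exit C_A = C_{A0}(1−X) = 5.27×0.406 = 2.140 mol/L.
In a CSTR the entire volume is at exit conditions, so r_B = 0.0733×2.140^2 = 0.3356 and r_C = 0.931×2.140^0.5 = 1.362.
Fraction of consumed A going to B: r_B/(r_B+r_C) = 0.1977.
C_B = 0.1977·C_{A0}·X = 0.1977×5.27×0.594 = 0.619 mol/L.

0.619 mol/L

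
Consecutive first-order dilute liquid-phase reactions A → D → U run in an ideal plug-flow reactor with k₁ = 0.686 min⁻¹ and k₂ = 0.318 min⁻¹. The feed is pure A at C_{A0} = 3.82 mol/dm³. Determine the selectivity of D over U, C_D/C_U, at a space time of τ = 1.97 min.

For first-order series with pure A initially, C_D(τ) = k₁C_{A0}/(k₂−k₁)·(e^(−k₁τ) − e^(−k₂τ)).
e^(−k₁τ) = e^(−0.686×1.97) = e^(−1.351) = 0.2589; e^(−k₂τ) = e^(−0.6265) = 0.5345.
C_D = 0.686×3.82/(0.318−0.686) × (0.2589−0.5345) = (-7.121)×(-0.2756) = 1.963 mol/dm³.
C_A = C_{A0}e^(−k₁τ) = 0.9889 mol/dm³, so C_U = C_{A0}−C_A−C_D = 0.8685 mol/dm³; C_D/C_U = 2.26.

2.26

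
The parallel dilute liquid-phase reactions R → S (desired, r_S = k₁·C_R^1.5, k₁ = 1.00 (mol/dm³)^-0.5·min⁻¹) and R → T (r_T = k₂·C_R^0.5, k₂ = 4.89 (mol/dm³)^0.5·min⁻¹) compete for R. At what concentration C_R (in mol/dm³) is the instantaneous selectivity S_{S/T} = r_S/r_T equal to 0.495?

2.42 mol/dm³

S_{S/T} = (k₁/k₂)·C_R ⇒ C_R = S·k₂/k₁.
= 0.495×4.89/1.00 = 2.42 mol/dm³.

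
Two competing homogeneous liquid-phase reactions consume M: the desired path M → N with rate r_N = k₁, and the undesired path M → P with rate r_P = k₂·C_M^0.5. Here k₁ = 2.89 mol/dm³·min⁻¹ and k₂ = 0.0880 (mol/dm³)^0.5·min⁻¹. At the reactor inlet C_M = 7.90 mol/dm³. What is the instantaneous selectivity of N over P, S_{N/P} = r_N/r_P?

11.7

S_{N/P} = r_N/r_P = (k₁)/(k₂·C_M^0.5) = (k₁/k₂)·C_M^-0.5.
= (2.89) / (0.0880×7.900^0.5) = 2.890/0.2473 = 11.7.
The undesired path is higher order in M, so low C_M (CSTR or dilute feed) favours N.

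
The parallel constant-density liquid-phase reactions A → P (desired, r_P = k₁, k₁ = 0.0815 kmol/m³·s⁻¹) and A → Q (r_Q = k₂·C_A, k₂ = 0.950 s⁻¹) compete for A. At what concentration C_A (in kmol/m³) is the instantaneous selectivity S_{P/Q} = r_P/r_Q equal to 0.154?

S_{P/Q} = (k₁/k₂)·C_A⁻¹ ⇒ C_A = (S·k₂/k₁)^(-1).
= (0.154×0.950/0.0815)^(-1) = (1.795)^(-1) = 0.557 kmol/m³.

0.557 kmol/m³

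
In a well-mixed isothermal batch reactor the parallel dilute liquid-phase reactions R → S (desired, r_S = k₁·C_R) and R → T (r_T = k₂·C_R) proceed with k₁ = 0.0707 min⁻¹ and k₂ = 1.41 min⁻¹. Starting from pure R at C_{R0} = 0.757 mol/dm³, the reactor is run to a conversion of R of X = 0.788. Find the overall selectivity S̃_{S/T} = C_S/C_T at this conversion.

0.0501

C_R = C_{R0}(1−X) = 0.1605 mol/dm³.
Both paths are first order in R, so the instantaneous fraction to S is constant: dC_S/d(−C_R) = k₁/(k₁+k₂) = 0.04775.
C_S = 0.04775·(C_{R0}−C_R) = 0.04775×0.5965 = 0.0285 mol/dm³.
C_T = (C_{R0}−C_R)−C_S = 0.5680 mol/dm³; S̃_{S/T} = 0.02848/0.5680 = 0.0501.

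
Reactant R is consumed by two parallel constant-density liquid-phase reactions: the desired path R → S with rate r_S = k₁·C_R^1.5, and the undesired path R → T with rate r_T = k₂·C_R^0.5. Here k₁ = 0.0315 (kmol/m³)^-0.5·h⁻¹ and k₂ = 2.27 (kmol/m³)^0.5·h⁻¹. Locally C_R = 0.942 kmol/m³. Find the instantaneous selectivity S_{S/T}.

S_{S/T} = r_S/r_T = (k₁·C_R^1.5)/(k₂·C_R^0.5) = (k₁/k₂)·C_R.
= (0.0315×0.9420^1.5) / (2.27×0.9420^0.5) = 0.02880/2.203 = 0.0131.
Since the desired path is higher order in R, keeping C_R high (PFR or concentrated feed) favours S.

0.0131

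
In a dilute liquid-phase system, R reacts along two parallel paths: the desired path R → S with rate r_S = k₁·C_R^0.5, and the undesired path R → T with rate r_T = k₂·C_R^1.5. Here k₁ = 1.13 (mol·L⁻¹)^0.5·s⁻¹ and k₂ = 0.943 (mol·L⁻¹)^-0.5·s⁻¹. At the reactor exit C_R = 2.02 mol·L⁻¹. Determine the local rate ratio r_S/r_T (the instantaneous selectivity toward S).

0.593

S_{S/T} = r_S/r_T = (k₁·C_R^0.5)/(k₂·C_R^1.5) = (k₁/k₂)·C_R⁻¹.
= (1.13×2.020^0.5) / (0.943×2.020^1.5) = 1.606/2.707 = 0.593.
The undesired path is higher order in R, so low C_R (CSTR or dilute feed) favours S.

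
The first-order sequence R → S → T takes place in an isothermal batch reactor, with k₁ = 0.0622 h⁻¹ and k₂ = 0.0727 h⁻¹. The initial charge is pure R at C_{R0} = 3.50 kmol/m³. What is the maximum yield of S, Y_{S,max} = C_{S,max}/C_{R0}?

For a first-order series the maximum intermediate yield is C_{S,max}/C_{R0} = (k₁/k₂)^[k₂/(k₂−k₁)].
= (0.0622/0.0727)^(0.0727/(0.0727−0.0622)) = (0.8556)^(6.924) = 0.3396.

0.340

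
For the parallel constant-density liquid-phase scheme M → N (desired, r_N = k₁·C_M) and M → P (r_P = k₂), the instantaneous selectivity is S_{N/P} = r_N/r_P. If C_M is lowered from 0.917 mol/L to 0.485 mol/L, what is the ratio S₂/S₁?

S_{N/P} = (k₁/k₂)·C_M, so S₂/S₁ = (C_{M,2}/C_{M,1}).
= 0.485/0.917 = 0.529.
Selectivity toward N falls as C_M falls — high-concentration operation is favoured.

0.529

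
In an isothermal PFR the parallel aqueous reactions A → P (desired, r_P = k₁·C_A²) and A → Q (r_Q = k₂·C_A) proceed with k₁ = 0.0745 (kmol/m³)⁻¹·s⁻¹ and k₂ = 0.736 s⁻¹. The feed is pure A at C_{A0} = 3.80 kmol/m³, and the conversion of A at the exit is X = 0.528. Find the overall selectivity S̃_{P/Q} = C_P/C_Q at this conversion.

C_A = C_{A0}(1−X) = 1.794 kmol/m³.
Along a PFR/batch, dC_Q/dC_A = −r_Q/(r_P+r_Q) = −k₂/(k₂+k₁·C_A).
Integrating from C_{A0} to C_A: C_Q = (0.736/0.0745)·ln[(0.736+0.0745·3.80)/(0.736+0.0745·1.79)] = 9.879·ln(1.019/0.8696) = 1.567 kmol/m³.
Then C_P = (C_{A0}−C_A) − C_Q = 2.006 − 1.567 = 0.4394 kmol/m³.
S̃_{P/Q} = C_P/C_Q = 0.4394/1.567 = 0.280.

0.280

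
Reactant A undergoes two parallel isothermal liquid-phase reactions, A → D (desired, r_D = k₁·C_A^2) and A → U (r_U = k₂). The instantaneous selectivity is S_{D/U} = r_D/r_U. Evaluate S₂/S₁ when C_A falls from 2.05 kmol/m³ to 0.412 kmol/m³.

0.0404

S_{D/U} = (k₁/k₂)·C_A^2, so S₂/S₁ = (C_{A,2}/C_{A,1})^2.
= (0.412/2.05)^2 = (0.2010)^2 = 0.0404.
Selectivity toward D falls as C_A falls — high-concentration operation is favoured.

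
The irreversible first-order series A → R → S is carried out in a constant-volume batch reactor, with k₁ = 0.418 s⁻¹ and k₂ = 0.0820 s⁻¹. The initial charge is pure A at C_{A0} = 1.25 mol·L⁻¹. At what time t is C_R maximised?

4.85 s

Setting dC_R/dt = 0 gives t_opt = ln(k₂/k₁)/(k₂−k₁).
= ln(0.0820/0.418)/(0.0820−0.418) = ln(0.1962)/-0.3360 = -1.629/-0.3360 = 4.85 s.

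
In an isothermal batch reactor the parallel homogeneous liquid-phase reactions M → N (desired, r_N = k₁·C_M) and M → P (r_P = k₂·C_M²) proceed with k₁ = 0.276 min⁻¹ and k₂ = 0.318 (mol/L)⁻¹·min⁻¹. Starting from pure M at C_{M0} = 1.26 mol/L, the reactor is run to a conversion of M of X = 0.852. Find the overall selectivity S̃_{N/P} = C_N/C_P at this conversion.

1.31

C_M = C_{M0}(1−X) = 0.1865 mol/L.
Along a PFR/batch, dC_N/dC_M = −r_N/(r_N+r_P) = −k₁/(k₁+k₂·C_M).
Integrating from C_{M0} to C_M: C_N = (0.276/0.318)·ln[(0.276+0.318·1.26)/(0.276+0.318·0.186)] = 0.8679·ln(0.6767/0.3353) = 0.6094 mol/L.
C_P = (C_{M0}−C_M)−C_N = 0.4641 mol/L; S̃_{N/P} = 0.6094/0.4641 = 1.31.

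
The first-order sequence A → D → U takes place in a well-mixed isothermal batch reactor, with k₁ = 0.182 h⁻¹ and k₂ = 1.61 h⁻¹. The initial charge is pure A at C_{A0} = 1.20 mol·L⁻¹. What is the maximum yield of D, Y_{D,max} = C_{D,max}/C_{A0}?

At the optimum, C_{D,max}/C_{A0} = (k₁/k₂)^[k₂/(k₂−k₁)].
= (0.182/1.61)^(1.61/(1.61−0.182)) = (0.1130)^(1.127) = 0.08562.

0.0856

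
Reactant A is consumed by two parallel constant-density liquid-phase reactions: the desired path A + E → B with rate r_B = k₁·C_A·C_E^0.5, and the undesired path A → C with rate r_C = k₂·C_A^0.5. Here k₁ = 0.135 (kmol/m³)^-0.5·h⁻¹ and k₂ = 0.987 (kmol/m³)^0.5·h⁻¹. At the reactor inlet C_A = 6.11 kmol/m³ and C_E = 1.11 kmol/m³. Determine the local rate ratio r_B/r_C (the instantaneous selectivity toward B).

S_{B/C} = r_B/r_C = (k₁·C_A·C_E^0.5)/(k₂·C_A^0.5) = (k₁/k₂)·C_A^0.5·C_E^0.5.
= (0.135×6.110×1.110^0.5) / (0.987×6.110^0.5) = 0.8690/2.440 = 0.356.
Since the desired path is higher order in A, keeping C_A high (PFR or concentrated feed) favours B.

0.356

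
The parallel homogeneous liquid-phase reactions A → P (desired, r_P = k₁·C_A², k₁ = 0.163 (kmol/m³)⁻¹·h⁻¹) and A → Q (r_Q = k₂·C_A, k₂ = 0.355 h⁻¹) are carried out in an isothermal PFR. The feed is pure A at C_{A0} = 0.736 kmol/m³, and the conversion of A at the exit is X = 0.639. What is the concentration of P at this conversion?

C_A = C_{A0}(1−X) = 0.2657 kmol/m³.
Along a PFR/batch, dC_Q/dC_A = −r_Q/(r_P+r_Q) = −k₂/(k₂+k₁·C_A).
Integrating from C_{A0} to C_A: C_Q = (0.355/0.163)·ln[(0.355+0.163·0.736)/(0.355+0.163·0.266)] = 2.178·ln(0.4750/0.3983) = 0.3834 kmol/m³.
Then C_P = (C_{A0}−C_A) − C_Q = 0.4703 − 0.3834 = 0.08695 kmol/m³.

0.0869 kmol/m³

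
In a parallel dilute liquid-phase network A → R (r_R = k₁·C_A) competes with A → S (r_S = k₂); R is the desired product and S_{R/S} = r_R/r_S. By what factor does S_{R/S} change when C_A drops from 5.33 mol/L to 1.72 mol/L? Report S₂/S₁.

0.323

S_{R/S} = (k₁/k₂)·C_A, so S₂/S₁ = (C_{A,2}/C_{A,1}).
= 1.72/5.33 = 0.323.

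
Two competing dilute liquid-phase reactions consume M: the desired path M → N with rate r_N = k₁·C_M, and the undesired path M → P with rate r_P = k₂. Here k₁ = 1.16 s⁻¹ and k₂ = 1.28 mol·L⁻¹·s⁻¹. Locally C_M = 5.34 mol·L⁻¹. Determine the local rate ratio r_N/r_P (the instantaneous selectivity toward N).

S_{N/P} = r_N/r_P = (k₁·C_M)/(k₂) = (k₁/k₂)·C_M.
= (1.16×5.340) / (1.28) = 6.194/1.280 = 4.84.
Since the desired path is higher order in M, keeping C_M high (PFR or concentrated feed) favours N.

4.84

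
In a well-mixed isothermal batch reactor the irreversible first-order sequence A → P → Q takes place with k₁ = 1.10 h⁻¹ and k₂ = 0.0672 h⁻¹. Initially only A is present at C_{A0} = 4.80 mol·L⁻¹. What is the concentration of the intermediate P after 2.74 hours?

4.00 mol·L⁻¹

Solving the coupled first-order balances gives C_P(t) = [k₁/(k₂−k₁)]·C_{A0}·(e^(−k₁t) − e^(−k₂t)).
e^(−k₁t) = e^(−1.10×2.74) = e^(−3.014) = 0.04909; e^(−k₂t) = e^(−0.1841) = 0.8318.
C_P = 1.10×4.80/(0.0672−1.10) × (0.04909−0.8318) = (-5.112)×(-0.7827) = 4.002 mol·L⁻¹.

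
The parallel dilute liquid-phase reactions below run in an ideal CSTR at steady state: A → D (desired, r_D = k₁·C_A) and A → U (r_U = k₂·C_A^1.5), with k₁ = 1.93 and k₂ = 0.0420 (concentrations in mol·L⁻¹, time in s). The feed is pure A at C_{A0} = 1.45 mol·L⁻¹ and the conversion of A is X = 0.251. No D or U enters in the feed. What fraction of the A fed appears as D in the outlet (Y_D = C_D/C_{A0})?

0.245

Exit C_A = C_{A0}(1−X) = 1.45×0.749 = 1.086 mol·L⁻¹.
Rates in a CSTR are evaluated at the outlet concentration: r_D = 1.93×1.086 = 2.096, r_U = 0.0420×1.086^1.5 = 0.04754.
Fraction of consumed A going to D: r_D/(r_D+r_U) = 0.9778.
C_D = 0.9778·C_{A0}·X = 0.9778×1.45×0.251 = 0.356 mol·L⁻¹; Y_D = C_D/C_{A0} = 0.245.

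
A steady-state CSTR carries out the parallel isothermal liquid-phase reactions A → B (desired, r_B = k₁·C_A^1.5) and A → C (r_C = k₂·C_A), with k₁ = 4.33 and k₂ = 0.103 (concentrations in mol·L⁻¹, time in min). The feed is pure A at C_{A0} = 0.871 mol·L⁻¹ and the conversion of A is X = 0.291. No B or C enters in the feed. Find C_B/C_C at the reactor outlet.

Exit C_A = C_{A0}(1−X) = 0.871×0.709 = 0.6175 mol·L⁻¹.
In a CSTR the entire volume is at exit conditions, so r_B = 4.33×0.6175^1.5 = 2.101 and r_C = 0.103×0.6175 = 0.06361.
Overall selectivity = C_B/C_C = r_Bτ/(r_Cτ) = r_B/r_C = 33.0.

33.0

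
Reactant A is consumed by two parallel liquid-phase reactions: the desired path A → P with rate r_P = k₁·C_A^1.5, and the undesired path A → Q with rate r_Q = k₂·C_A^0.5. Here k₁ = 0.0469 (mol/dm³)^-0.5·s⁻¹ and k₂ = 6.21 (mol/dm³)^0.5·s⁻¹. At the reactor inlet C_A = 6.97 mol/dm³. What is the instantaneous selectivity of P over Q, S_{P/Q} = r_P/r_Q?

S_{P/Q} = r_P/r_Q = (k₁·C_A^1.5)/(k₂·C_A^0.5) = (k₁/k₂)·C_A.
= (0.0469×6.970^1.5) / (6.21×6.970^0.5) = 0.8630/16.39 = 0.0526.
Since the desired path is higher order in A, keeping C_A high (PFR or concentrated feed) favours P.

0.0526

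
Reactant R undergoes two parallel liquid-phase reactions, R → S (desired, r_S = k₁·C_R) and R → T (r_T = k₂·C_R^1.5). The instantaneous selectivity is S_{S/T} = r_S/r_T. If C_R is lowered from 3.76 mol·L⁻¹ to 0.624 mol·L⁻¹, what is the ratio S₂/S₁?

S_{S/T} = (k₁/k₂)·C_R^-0.5, so S₂/S₁ = (C_{R,2}/C_{R,1})^-0.5.
= (0.624/3.76)^(-0.5) = (0.1660)^(-0.5) = 2.45.

2.45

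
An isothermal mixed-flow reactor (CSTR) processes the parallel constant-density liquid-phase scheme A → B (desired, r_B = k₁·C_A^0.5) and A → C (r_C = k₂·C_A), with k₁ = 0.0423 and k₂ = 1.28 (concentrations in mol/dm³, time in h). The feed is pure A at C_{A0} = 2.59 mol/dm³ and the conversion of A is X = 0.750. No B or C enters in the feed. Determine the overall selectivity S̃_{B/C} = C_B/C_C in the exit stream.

0.0411

Exit C_A = C_{A0}(1−X) = 2.59×0.250 = 0.6475 mol/dm³.
In a CSTR the entire volume is at exit conditions, so r_B = 0.0423×0.6475^0.5 = 0.03404 and r_C = 1.28×0.6475 = 0.8288.
Overall selectivity = C_B/C_C = r_Bτ/(r_Cτ) = r_B/r_C = 0.0411.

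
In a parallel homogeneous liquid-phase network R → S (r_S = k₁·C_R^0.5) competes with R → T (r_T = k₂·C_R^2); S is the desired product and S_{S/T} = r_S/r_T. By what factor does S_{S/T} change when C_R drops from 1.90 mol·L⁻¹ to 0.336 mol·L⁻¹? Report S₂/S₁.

13.4

S_{S/T} = (k₁/k₂)·C_R^-1.5, so S₂/S₁ = (C_{R,2}/C_{R,1})^-1.5.
= (0.336/1.90)^(-1.5) = (0.1768)^(-1.5) = 13.4.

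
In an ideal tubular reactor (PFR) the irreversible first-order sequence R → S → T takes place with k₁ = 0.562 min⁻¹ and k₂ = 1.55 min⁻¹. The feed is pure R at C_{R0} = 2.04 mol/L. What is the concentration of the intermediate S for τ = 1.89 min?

For first-order series with pure R initially, C_S(τ) = k₁C_{R0}/(k₂−k₁)·(e^(−k₁τ) − e^(−k₂τ)).
e^(−k₁τ) = e^(−0.562×1.89) = e^(−1.062) = 0.3457; e^(−k₂τ) = e^(−2.929) = 0.05342.
C_S = 0.562×2.04/(1.55−0.562) × (0.3457−0.05342) = 1.160×0.2923 = 0.3392 mol/L.

0.339 mol/L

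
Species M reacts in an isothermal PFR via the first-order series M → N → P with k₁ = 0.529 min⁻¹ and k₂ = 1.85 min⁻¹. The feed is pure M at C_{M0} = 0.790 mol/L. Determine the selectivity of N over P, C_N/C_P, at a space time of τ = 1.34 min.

For first-order series with pure M initially, C_N(τ) = k₁C_{M0}/(k₂−k₁)·(e^(−k₁τ) − e^(−k₂τ)).
e^(−k₁τ) = e^(−0.529×1.34) = e^(−0.7089) = 0.4922; e^(−k₂τ) = e^(−2.479) = 0.08383.
C_N = 0.529×0.790/(1.85−0.529) × (0.4922−0.08383) = 0.3164×0.4084 = 0.1292 mol/L.
C_M = C_{M0}e^(−k₁τ) = 0.3888 mol/L, so C_P = C_{M0}−C_M−C_N = 0.2720 mol/L; C_N/C_P = 0.475.

0.475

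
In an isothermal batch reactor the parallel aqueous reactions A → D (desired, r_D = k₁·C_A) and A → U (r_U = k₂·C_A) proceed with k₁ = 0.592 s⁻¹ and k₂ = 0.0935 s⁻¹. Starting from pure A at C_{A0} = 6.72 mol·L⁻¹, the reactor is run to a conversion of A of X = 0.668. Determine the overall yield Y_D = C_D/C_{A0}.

C_A = C_{A0}(1−X) = 2.231 mol·L⁻¹.
Both paths are first order in A, so the instantaneous fraction to D is constant: dC_D/d(−C_A) = k₁/(k₁+k₂) = 0.8636.
C_D = 0.8636·(C_{A0}−C_A) = 0.8636×4.489 = 3.88 mol·L⁻¹.
Y_D = C_D/C_{A0} = 3.877/6.72 = 0.577.

0.577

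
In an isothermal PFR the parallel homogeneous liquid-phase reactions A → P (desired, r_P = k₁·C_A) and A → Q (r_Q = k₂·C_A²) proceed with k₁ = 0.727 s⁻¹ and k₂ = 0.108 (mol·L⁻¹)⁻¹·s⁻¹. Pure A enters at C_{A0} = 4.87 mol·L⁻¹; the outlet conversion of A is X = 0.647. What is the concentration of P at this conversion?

C_A = C_{A0}(1−X) = 1.719 mol·L⁻¹.
Along a PFR/batch, dC_P/dC_A = −r_P/(r_P+r_Q) = −k₁/(k₁+k₂·C_A).
Integrating from C_{A0} to C_A: C_P = (0.727/0.108)·ln[(0.727+0.108·4.87)/(0.727+0.108·1.72)] = 6.731·ln(1.253/0.9127) = 2.133 mol·L⁻¹.

2.13 mol·L⁻¹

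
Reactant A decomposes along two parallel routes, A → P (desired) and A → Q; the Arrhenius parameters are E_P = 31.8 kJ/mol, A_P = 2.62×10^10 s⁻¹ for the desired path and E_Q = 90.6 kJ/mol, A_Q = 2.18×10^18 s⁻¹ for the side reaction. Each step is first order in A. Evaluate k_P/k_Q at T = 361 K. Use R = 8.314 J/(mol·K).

3.87

Since both paths have the same order in A, the concentration cancels and S_{P/Q} = k_P/k_Q = (A_P/A_Q)·exp[(E_Q−E_P)/(RT)].
(E_Q−E_P)/(RT) = (90.6−31.8)×10³/(8.314×361) = 58800/3001 = 19.59.
k_P/k_Q = (2.62×10^10/2.18×10^18)·exp(19.59) = 1.202×10^-8 × 3.224×10^8 = 3.87.
Since E_P < E_Q, lowering the temperature improves selectivity toward P.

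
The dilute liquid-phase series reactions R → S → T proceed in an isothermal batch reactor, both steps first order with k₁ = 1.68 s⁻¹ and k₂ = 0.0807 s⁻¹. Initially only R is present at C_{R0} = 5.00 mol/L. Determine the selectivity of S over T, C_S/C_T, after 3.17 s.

For first-order series with pure R initially, C_S(t) = k₁C_{R0}/(k₂−k₁)·(e^(−k₁t) − e^(−k₂t)).
e^(−k₁t) = e^(−1.68×3.17) = e^(−5.326) = 0.004865; e^(−k₂t) = e^(−0.2558) = 0.7743.
C_S = 1.68×5.00/(0.0807−1.68) × (0.004865−0.7743) = (-5.252)×(-0.7694) = 4.041 mol/L.
C_R = C_{R0}e^(−k₁t) = 0.02433 mol/L, so C_T = C_{R0}−C_R−C_S = 0.9345 mol/L; C_S/C_T = 4.32.

4.32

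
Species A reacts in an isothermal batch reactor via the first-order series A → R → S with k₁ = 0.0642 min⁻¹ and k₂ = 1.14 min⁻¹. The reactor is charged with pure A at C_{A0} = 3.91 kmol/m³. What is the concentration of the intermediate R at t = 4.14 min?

0.177 kmol/m³

Solving the coupled first-order balances gives C_R(t) = [k₁/(k₂−k₁)]·C_{A0}·(e^(−k₁t) − e^(−k₂t)).
e^(−k₁t) = e^(−0.0642×4.14) = e^(−0.2658) = 0.7666; e^(−k₂t) = e^(−4.720) = 0.008919.
C_R = 0.0642×3.91/(1.14−0.0642) × (0.7666−0.008919) = 0.2333×0.7577 = 0.1768 kmol/m³.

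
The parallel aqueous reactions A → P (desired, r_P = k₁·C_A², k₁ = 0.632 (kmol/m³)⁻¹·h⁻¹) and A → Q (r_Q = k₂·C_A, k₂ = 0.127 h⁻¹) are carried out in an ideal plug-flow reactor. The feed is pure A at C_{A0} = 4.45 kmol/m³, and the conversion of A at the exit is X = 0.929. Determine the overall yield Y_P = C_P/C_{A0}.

C_A = C_{A0}(1−X) = 0.3159 kmol/m³.
Along a PFR/batch, dC_Q/dC_A = −r_Q/(r_P+r_Q) = −k₂/(k₂+k₁·C_A).
Integrating from C_{A0} to C_A: C_Q = (0.127/0.632)·ln[(0.127+0.632·4.45)/(0.127+0.632·0.316)] = 0.2009·ln(2.939/0.3267) = 0.4415 kmol/m³.
Then C_P = (C_{A0}−C_A) − C_Q = 4.134 − 0.4415 = 3.693 kmol/m³.
Y_P = C_P/C_{A0} = 3.693/4.45 = 0.830.

0.830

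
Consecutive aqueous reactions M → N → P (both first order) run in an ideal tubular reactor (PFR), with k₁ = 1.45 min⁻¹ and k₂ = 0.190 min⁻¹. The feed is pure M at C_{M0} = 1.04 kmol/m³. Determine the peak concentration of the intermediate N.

0.765 kmol/m³

For a first-order series the maximum intermediate yield is C_{N,max}/C_{M0} = (k₁/k₂)^[k₂/(k₂−k₁)].
= (1.45/0.190)^(0.190/(0.190−1.45)) = (7.632)^(-0.1508) = 0.7361.
C_{N,max} = 0.7361×1.04 = 0.765 kmol/m³.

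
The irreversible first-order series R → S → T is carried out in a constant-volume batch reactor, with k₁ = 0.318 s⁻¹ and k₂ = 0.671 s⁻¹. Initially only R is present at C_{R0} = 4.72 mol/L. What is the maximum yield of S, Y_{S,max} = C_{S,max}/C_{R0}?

At the optimum, C_{S,max}/C_{R0} = (k₁/k₂)^[k₂/(k₂−k₁)].
= (0.318/0.671)^(0.671/(0.671−0.318)) = (0.4739)^(1.901) = 0.2419.

0.242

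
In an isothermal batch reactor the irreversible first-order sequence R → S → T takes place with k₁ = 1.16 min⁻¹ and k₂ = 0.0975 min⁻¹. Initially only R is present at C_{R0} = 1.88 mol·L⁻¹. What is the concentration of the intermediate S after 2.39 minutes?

1.50 mol·L⁻¹

For first-order series with pure R initially, C_S(t) = k₁C_{R0}/(k₂−k₁)·(e^(−k₁t) − e^(−k₂t)).
e^(−k₁t) = e^(−1.16×2.39) = e^(−2.772) = 0.06251; e^(−k₂t) = e^(−0.2330) = 0.7921.
C_S = 1.16×1.88/(0.0975−1.16) × (0.06251−0.7921) = (-2.053)×(-0.7296) = 1.498 mol·L⁻¹.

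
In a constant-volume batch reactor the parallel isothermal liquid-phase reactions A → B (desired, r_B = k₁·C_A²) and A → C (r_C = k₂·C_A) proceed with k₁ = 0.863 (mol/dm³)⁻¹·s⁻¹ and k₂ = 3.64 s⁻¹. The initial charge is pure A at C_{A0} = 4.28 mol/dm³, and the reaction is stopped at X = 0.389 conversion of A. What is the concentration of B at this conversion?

C_A = C_{A0}(1−X) = 2.615 mol/dm³.
Along a PFR/batch, dC_C/dC_A = −r_C/(r_B+r_C) = −k₂/(k₂+k₁·C_A).
Integrating from C_{A0} to C_A: C_C = (3.64/0.863)·ln[(3.64+0.863·4.28)/(3.64+0.863·2.62)] = 4.218·ln(7.334/5.897) = 0.9197 mol/dm³.
Then C_B = (C_{A0}−C_A) − C_C = 1.665 − 0.9197 = 0.7452 mol/dm³.

0.745 mol/dm³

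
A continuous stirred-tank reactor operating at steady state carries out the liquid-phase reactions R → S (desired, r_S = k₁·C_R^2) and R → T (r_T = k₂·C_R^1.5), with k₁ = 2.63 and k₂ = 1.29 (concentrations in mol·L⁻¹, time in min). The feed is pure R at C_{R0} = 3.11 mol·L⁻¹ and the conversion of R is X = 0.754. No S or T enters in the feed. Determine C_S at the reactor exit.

Exit C_R = C_{R0}(1−X) = 3.11×0.246 = 0.7651 mol·L⁻¹.
In a CSTR the entire volume is at exit conditions, so r_S = 2.63×0.7651^2 = 1.539 and r_T = 1.29×0.7651^1.5 = 0.8632.
Fraction of consumed R going to S: r_S/(r_S+r_T) = 0.6407.
C_S = 0.6407·C_{R0}·X = 0.6407×3.11×0.754 = 1.50 mol·L⁻¹.

1.50 mol·L⁻¹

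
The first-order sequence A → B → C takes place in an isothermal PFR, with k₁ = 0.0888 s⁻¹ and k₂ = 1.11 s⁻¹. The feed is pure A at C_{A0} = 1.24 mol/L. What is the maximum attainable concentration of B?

0.0796 mol/L

For a first-order series the maximum intermediate yield is C_{B,max}/C_{A0} = (k₁/k₂)^[k₂/(k₂−k₁)].
= (0.0888/1.11)^(1.11/(1.11−0.0888)) = (0.08000)^(1.087) = 0.06423.
C_{B,max} = 0.06423×1.24 = 0.0796 mol/L.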